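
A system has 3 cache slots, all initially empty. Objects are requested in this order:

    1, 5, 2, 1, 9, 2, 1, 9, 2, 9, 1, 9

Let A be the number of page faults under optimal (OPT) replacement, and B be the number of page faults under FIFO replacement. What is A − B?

-1

Under OPT: F F F . F . . . . . . . → 4 faults.
Under FIFO: F F F . F . F . . . . . → 5 faults.
A − B = 4 − 5 = -1.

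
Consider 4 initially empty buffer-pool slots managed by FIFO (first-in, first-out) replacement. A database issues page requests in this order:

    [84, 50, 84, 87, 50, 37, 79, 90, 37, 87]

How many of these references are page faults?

84: fault, frames (84)
50: fault, frames (84 50)
84: hit
87: fault, frames (84 50 87)
50: hit
37: fault, frames (84 50 87 37)
79: fault, evict 84, frames (50 87 37 79)
90: fault, evict 50, frames (87 37 79 90)
37: hit
87: hit
Page faults: 6.

6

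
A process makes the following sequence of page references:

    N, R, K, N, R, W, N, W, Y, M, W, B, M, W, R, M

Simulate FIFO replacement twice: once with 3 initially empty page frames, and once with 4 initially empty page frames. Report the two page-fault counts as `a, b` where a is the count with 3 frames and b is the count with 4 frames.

11, 8

3 frames: F F F . . F F . F F F F . . F F → 11 faults.
4 frames: F F F . . F . . F F . F . . F . → 8 faults.
8 < 11: adding a frame reduced faults, as is typical.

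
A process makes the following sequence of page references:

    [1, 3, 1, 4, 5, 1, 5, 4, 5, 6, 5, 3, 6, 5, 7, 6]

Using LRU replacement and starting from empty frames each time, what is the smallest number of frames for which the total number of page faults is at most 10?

3

f=1: 16 faults
f=2: 12 faults
f=3: 7 faults
f=4: 7 faults
f=5: 6 faults
f=6: 6 faults
Smallest f with faults ≤ 10 is 3.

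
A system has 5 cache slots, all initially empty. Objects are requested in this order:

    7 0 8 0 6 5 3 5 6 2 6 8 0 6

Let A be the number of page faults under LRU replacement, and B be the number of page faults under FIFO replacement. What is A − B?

1

Under LRU: F F F . F F F . . F . F F . → 9 faults.
Under FIFO: F F F . F F F . . F . . F . → 8 faults.
A − B = 9 − 8 = 1.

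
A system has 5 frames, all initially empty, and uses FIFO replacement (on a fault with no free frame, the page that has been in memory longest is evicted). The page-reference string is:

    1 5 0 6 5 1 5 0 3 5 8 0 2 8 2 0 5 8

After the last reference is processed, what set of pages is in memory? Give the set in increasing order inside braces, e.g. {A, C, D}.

{2, 3, 5, 6, 8}

1 → miss, frames (1)
5 → miss, frames (1 5)
0 → miss, frames (1 5 0)
6 → miss, frames (1 5 0 6)
5 → hit
1 → hit
5 → hit
0 → hit
3 → miss, frames (1 5 0 6 3)
5 → hit
8 → miss, evict 1, frames (5 0 6 3 8)
0 → hit
2 → miss, evict 5, frames (0 6 3 8 2)
8 → hit
2 → hit
0 → hit
5 → miss, evict 0, frames (6 3 8 2 5)
8 → hit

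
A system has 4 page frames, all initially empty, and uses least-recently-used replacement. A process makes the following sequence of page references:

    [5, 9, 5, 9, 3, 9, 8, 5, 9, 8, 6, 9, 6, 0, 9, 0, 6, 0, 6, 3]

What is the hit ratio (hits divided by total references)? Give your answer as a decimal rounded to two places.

5: fault, frames (5)
9: fault, frames (5 9)
5: hit
9: hit
3: fault, frames (5 9 3)
9: hit
8: fault, frames (5 3 9 8)
5: hit
9: hit
8: hit
6: fault, evict 3, frames (5 9 8 6)
9: hit
6: hit
0: fault, evict 5, frames (8 9 6 0)
9: hit
0: hit
6: hit
0: hit
6: hit
3: fault, evict 8, frames (9 0 6 3)
Hits: 13 of 20 references → 13/20 = 0.6500.

0.65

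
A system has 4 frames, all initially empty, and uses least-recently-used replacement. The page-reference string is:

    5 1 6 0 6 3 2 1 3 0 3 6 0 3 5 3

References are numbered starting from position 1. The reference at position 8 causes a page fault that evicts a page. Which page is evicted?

0

pos 1: 5 -> fault, frames (5)
pos 2: 1 -> fault, frames (5 1)
pos 3: 6 -> fault, frames (5 1 6)
pos 4: 0 -> fault, frames (5 1 6 0)
pos 5: 6 -> hit
pos 6: 3 -> fault, evict 5, frames (1 0 6 3)
pos 7: 2 -> fault, evict 1, frames (0 6 3 2)
pos 8: 1 -> fault, evict 0, frames (6 3 2 1)
At position 8, page 0 is evicted.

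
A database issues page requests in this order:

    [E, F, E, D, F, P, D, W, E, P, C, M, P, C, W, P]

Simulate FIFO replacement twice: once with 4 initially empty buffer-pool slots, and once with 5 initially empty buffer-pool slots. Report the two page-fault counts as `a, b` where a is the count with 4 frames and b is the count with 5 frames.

4 frames: F F . F . F . F F . F F F . F . → 10 faults.
5 frames: F F . F . F . F . . F F . . . . → 7 faults.
7 < 10: adding a frame reduced faults, as is typical.

10, 7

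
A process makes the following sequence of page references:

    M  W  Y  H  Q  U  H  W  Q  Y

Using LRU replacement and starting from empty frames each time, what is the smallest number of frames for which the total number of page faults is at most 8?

4

f=1: 10 faults
f=2: 10 faults
f=3: 9 faults
f=4: 8 faults
f=5: 6 faults
f=6: 6 faults
Smallest f with faults ≤ 8 is 4.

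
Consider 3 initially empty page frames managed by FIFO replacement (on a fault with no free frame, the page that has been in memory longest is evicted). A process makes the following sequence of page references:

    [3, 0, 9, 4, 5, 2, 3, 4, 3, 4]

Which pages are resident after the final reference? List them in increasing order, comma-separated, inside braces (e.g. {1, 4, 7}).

3: fault, frames {3}
0: fault, frames {3,0}
9: fault, frames {3,0,9}
4: fault, evict 3, frames {0,9,4}
5: fault, evict 0, frames {9,4,5}
2: fault, evict 9, frames {4,5,2}
3: fault, evict 4, frames {5,2,3}
4: fault, evict 5, frames {2,3,4}
3: hit
4: hit

{2, 3, 4}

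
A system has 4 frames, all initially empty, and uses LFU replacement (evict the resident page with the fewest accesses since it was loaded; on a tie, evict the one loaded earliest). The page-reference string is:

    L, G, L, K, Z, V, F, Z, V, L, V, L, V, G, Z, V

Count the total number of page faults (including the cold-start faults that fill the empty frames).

7

L: miss, frames {L}
G: miss, frames {L,G}
L: hit
K: miss, frames {L,G,K}
Z: miss, frames {L,G,K,Z}
V: miss, evict G, frames {L,K,Z,V}
F: miss, evict K, frames {L,Z,V,F}
Z: hit
V: hit
L: hit
V: hit
L: hit
V: hit
G: miss, evict F, frames {L,Z,V,G}
Z: hit
V: hit
Page faults: 7.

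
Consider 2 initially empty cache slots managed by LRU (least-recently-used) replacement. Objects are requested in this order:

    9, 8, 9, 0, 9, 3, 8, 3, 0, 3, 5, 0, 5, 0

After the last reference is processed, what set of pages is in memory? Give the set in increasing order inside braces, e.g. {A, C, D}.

9 -> fault, frames (9)
8 -> fault, frames (9 8)
9 -> hit
0 -> fault, evict 8, frames (9 0)
9 -> hit
3 -> fault, evict 0, frames (9 3)
8 -> fault, evict 9, frames (3 8)
3 -> hit
0 -> fault, evict 8, frames (3 0)
3 -> hit
5 -> fault, evict 0, frames (3 5)
0 -> fault, evict 3, frames (5 0)
5 -> hit
0 -> hit

{0, 5}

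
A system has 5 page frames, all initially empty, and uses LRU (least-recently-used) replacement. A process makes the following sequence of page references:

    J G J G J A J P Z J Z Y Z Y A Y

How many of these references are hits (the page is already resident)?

J: miss, frames (J)
G: miss, frames (J G)
J: hit
G: hit
J: hit
A: miss, frames (G J A)
J: hit
P: miss, frames (G A J P)
Z: miss, frames (G A J P Z)
J: hit
Z: hit
Y: miss, evict G, frames (A P J Z Y)
Z: hit
Y: hit
A: hit
Y: hit
Hits: 10.

10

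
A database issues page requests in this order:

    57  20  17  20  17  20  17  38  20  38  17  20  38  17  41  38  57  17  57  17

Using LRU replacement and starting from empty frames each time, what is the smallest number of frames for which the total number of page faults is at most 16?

2

f=1: 20 faults
f=2: 13 faults
f=3: 7 faults
f=4: 6 faults
f=5: 5 faults
Smallest f with faults ≤ 16 is 2.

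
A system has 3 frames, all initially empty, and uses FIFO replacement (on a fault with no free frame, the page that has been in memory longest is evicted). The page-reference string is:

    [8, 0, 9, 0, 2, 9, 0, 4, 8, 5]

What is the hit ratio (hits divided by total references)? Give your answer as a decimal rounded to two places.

0.30

8 -> fault, frames (8)
0 -> fault, frames (8 0)
9 -> fault, frames (8 0 9)
0 -> hit
2 -> fault, evict 8, frames (0 9 2)
9 -> hit
0 -> hit
4 -> fault, evict 0, frames (9 2 4)
8 -> fault, evict 9, frames (2 4 8)
5 -> fault, evict 2, frames (4 8 5)
Hits: 3 of 10 references → 3/10 = 0.3000.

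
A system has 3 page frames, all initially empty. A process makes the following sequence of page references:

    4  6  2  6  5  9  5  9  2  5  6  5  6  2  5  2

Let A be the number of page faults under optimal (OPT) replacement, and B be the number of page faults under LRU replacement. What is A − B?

-1

Under OPT: F F F . F F . . . . F . . . . . → 6 faults.
Under LRU: F F F . F F . . F . F . . . . . → 7 faults.
A − B = 6 − 7 = -1.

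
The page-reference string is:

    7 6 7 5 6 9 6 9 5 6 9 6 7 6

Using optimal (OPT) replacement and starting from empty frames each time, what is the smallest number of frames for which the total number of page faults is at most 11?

2

f=1: 14 faults
f=2: 7 faults
f=3: 5 faults
f=4: 4 faults
Smallest f with faults ≤ 11 is 2.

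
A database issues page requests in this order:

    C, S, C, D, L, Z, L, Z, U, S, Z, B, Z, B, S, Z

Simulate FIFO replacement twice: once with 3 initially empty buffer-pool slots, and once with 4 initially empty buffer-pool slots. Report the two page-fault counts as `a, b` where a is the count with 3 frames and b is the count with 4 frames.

9, 8

3 frames: F F . F F F . . F F . F F . . . → 9 faults.
4 frames: F F . F F F . . F F . F . . . . → 8 faults.
8 < 9: adding a frame reduced faults, as is typical.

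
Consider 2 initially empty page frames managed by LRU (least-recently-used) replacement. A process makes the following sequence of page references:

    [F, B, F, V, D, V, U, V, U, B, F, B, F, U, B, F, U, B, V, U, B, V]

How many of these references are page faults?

F → fault, frames (F)
B → fault, frames (F B)
F → hit
V → fault, evict B, frames (F V)
D → fault, evict F, frames (V D)
V → hit
U → fault, evict D, frames (V U)
V → hit
U → hit
B → fault, evict V, frames (U B)
F → fault, evict U, frames (B F)
B → hit
F → hit
U → fault, evict B, frames (F U)
B → fault, evict F, frames (U B)
F → fault, evict U, frames (B F)
U → fault, evict B, frames (F U)
B → fault, evict F, frames (U B)
V → fault, evict U, frames (B V)
U → fault, evict B, frames (V U)
B → fault, evict V, frames (U B)
V → fault, evict U, frames (B V)
Page faults: 16.

16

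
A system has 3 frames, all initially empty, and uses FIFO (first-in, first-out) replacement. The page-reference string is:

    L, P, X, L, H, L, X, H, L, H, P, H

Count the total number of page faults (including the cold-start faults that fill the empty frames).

L → miss, frames (L)
P → miss, frames (L P)
X → miss, frames (L P X)
L → hit
H → miss, evict L, frames (P X H)
L → miss, evict P, frames (X H L)
X → hit
H → hit
L → hit
H → hit
P → miss, evict X, frames (H L P)
H → hit
Page faults: 6.

6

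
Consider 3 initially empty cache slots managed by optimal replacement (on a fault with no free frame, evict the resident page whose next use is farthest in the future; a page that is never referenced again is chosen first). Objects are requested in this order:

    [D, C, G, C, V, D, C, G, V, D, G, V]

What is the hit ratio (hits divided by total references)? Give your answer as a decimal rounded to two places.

0.58

D: miss, frames [D]
C: miss, frames [D, C]
G: miss, frames [D, C, G]
C: hit
V: miss, evict G, frames [D, C, V]
D: hit
C: hit
G: miss, evict C, frames [D, V, G]
V: hit
D: hit
G: hit
V: hit
Hits: 7 of 12 references → 7/12 = 0.5833.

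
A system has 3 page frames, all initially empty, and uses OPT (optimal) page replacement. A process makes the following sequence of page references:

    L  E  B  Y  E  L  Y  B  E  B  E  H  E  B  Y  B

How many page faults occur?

L -> fault, frames (L)
E -> fault, frames (L E)
B -> fault, frames (L E B)
Y -> fault, evict B, frames (L E Y)
E -> hit
L -> hit
Y -> hit
B -> fault, evict L, frames (E Y B)
E -> hit
B -> hit
E -> hit
H -> fault, evict Y, frames (E B H)
E -> hit
B -> hit
Y -> fault, evict H, frames (E B Y)
B -> hit
Page faults: 7.

7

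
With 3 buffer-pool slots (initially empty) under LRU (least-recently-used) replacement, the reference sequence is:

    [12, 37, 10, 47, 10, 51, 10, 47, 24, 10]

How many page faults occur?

6

12 -> fault, frames [12]
37 -> fault, frames [12, 37]
10 -> fault, frames [12, 37, 10]
47 -> fault, evict 12, frames [37, 10, 47]
10 -> hit
51 -> fault, evict 37, frames [47, 10, 51]
10 -> hit
47 -> hit
24 -> fault, evict 51, frames [10, 47, 24]
10 -> hit
Page faults: 6.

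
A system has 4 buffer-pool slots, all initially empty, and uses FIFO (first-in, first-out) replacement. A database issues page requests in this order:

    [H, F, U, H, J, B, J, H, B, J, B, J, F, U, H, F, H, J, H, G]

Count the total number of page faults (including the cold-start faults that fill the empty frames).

H: miss, frames {H}
F: miss, frames {H,F}
U: miss, frames {H,F,U}
H: hit
J: miss, frames {H,F,U,J}
B: miss, evict H, frames {F,U,J,B}
J: hit
H: miss, evict F, frames {U,J,B,H}
B: hit
J: hit
B: hit
J: hit
F: miss, evict U, frames {J,B,H,F}
U: miss, evict J, frames {B,H,F,U}
H: hit
F: hit
H: hit
J: miss, evict B, frames {H,F,U,J}
H: hit
G: miss, evict H, frames {F,U,J,G}
Page faults: 10.

10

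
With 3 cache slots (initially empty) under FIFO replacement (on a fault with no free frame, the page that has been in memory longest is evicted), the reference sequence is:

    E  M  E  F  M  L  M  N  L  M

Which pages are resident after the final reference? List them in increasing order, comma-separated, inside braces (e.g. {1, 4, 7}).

E: miss, frames (E)
M: miss, frames (E M)
E: hit
F: miss, frames (E M F)
M: hit
L: miss, evict E, frames (M F L)
M: hit
N: miss, evict M, frames (F L N)
L: hit
M: miss, evict F, frames (L N M)

{L, M, N}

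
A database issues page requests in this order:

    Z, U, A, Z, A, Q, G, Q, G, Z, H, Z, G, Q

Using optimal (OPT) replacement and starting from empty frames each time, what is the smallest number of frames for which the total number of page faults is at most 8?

f=1: 14 faults
f=2: 9 faults
f=3: 7 faults
f=4: 6 faults
f=5: 6 faults
f=6: 6 faults
Smallest f with faults ≤ 8 is 3.

3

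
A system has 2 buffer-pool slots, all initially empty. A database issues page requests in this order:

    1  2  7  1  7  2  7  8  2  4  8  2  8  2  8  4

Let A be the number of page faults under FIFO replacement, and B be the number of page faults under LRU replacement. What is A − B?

1

Under FIFO: F F F F . F F F F F F F . . . F → 12 faults.
Under LRU: F F F F . F . F F F F F . . . F → 11 faults.
A − B = 12 − 11 = 1.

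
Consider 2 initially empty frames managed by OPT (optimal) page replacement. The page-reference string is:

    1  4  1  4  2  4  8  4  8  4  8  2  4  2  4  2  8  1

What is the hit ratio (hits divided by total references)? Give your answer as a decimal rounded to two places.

0.61

1 → fault, frames {1}
4 → fault, frames {1,4}
1 → hit
4 → hit
2 → fault, evict 1, frames {4,2}
4 → hit
8 → fault, evict 2, frames {4,8}
4 → hit
8 → hit
4 → hit
8 → hit
2 → fault, evict 8, frames {4,2}
4 → hit
2 → hit
4 → hit
2 → hit
8 → fault, evict 2, frames {4,8}
1 → fault, evict 8, frames {4,1}
Hits: 11 of 18 references → 11/18 = 0.6111.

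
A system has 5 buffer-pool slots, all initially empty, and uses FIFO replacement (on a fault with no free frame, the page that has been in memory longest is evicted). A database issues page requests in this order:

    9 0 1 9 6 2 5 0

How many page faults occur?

9 → fault, frames (9)
0 → fault, frames (9 0)
1 → fault, frames (9 0 1)
9 → hit
6 → fault, frames (9 0 1 6)
2 → fault, frames (9 0 1 6 2)
5 → fault, evict 9, frames (0 1 6 2 5)
0 → hit
Page faults: 6.

6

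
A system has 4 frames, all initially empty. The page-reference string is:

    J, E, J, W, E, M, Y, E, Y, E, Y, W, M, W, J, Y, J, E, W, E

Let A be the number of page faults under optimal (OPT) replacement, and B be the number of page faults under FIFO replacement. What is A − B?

-2

Under OPT: F F . F . F F . . . . . . . F . . . . . → 6 faults.
Under FIFO: F F . F . F F . . . . . . . F . . F F . → 8 faults.
A − B = 6 − 8 = -2.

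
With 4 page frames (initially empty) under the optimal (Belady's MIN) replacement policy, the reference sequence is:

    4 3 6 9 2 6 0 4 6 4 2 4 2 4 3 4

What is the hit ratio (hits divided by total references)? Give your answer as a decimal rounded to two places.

0.56

4 → fault, frames {4}
3 → fault, frames {4,3}
6 → fault, frames {4,3,6}
9 → fault, frames {4,3,6,9}
2 → fault, evict 9, frames {4,3,6,2}
6 → hit
0 → fault, evict 3, frames {4,6,2,0}
4 → hit
6 → hit
4 → hit
2 → hit
4 → hit
2 → hit
4 → hit
3 → fault, evict 0, frames {4,6,2,3}
4 → hit
Hits: 9 of 16 references → 9/16 = 0.5625.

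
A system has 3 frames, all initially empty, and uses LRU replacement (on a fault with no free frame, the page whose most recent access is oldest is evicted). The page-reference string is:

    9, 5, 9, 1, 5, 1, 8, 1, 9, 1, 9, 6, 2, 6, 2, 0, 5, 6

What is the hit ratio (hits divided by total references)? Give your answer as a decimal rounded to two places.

0.44

9 -> miss, frames [9]
5 -> miss, frames [9, 5]
9 -> hit
1 -> miss, frames [5, 9, 1]
5 -> hit
1 -> hit
8 -> miss, evict 9, frames [5, 1, 8]
1 -> hit
9 -> miss, evict 5, frames [8, 1, 9]
1 -> hit
9 -> hit
6 -> miss, evict 8, frames [1, 9, 6]
2 -> miss, evict 1, frames [9, 6, 2]
6 -> hit
2 -> hit
0 -> miss, evict 9, frames [6, 2, 0]
5 -> miss, evict 6, frames [2, 0, 5]
6 -> miss, evict 2, frames [0, 5, 6]
Hits: 8 of 18 references → 8/18 = 0.4444.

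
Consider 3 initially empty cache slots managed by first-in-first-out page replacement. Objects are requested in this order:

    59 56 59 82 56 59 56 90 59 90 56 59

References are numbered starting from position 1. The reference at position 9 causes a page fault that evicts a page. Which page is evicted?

pos 1: 59: fault, frames {59}
pos 2: 56: fault, frames {59,56}
pos 3: 59: hit
pos 4: 82: fault, frames {59,56,82}
pos 5: 56: hit
pos 6: 59: hit
pos 7: 56: hit
pos 8: 90: fault, evict 59, frames {56,82,90}
pos 9: 59: fault, evict 56, frames {82,90,59}
At position 9, page 56 is evicted.

56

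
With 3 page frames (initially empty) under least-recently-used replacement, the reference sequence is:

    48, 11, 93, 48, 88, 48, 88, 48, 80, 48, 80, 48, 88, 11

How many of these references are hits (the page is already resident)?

48: fault, frames [48]
11: fault, frames [48, 11]
93: fault, frames [48, 11, 93]
48: hit
88: fault, evict 11, frames [93, 48, 88]
48: hit
88: hit
48: hit
80: fault, evict 93, frames [88, 48, 80]
48: hit
80: hit
48: hit
88: hit
11: fault, evict 80, frames [48, 88, 11]
Hits: 8.

8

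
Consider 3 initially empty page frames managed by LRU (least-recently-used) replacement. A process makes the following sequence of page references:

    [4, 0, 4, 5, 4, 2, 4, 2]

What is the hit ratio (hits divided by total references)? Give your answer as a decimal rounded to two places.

0.50

4 -> miss, frames (4)
0 -> miss, frames (4 0)
4 -> hit
5 -> miss, frames (0 4 5)
4 -> hit
2 -> miss, evict 0, frames (5 4 2)
4 -> hit
2 -> hit
Hits: 4 of 8 references → 4/8 = 0.5000.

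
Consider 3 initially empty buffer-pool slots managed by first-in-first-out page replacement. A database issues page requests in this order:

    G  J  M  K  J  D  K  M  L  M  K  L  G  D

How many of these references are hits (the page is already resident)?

G: miss, frames [G]
J: miss, frames [G, J]
M: miss, frames [G, J, M]
K: miss, evict G, frames [J, M, K]
J: hit
D: miss, evict J, frames [M, K, D]
K: hit
M: hit
L: miss, evict M, frames [K, D, L]
M: miss, evict K, frames [D, L, M]
K: miss, evict D, frames [L, M, K]
L: hit
G: miss, evict L, frames [M, K, G]
D: miss, evict M, frames [K, G, D]
Hits: 4.

4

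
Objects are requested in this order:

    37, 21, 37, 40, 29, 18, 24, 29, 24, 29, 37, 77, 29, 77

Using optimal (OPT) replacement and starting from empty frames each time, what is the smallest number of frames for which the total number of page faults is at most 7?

3

f=1: 14 faults
f=2: 8 faults
f=3: 7 faults
f=4: 7 faults
f=5: 7 faults
f=6: 7 faults
f=7: 7 faults
Smallest f with faults ≤ 7 is 3.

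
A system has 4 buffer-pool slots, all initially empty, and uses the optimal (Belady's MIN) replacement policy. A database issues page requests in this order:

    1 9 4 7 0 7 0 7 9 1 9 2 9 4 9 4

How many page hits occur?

9

1 → fault, frames [1]
9 → fault, frames [1, 9]
4 → fault, frames [1, 9, 4]
7 → fault, frames [1, 9, 4, 7]
0 → fault, evict 4, frames [1, 9, 7, 0]
7 → hit
0 → hit
7 → hit
9 → hit
1 → hit
9 → hit
2 → fault, evict 0, frames [1, 9, 7, 2]
9 → hit
4 → fault, evict 2, frames [1, 9, 7, 4]
9 → hit
4 → hit
Hits: 9.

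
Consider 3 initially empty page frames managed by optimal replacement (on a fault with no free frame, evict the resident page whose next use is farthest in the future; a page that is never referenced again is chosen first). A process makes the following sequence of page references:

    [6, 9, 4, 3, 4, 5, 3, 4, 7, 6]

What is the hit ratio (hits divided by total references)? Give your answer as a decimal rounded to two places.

6: miss, frames [6]
9: miss, frames [6, 9]
4: miss, frames [6, 9, 4]
3: miss, evict 9, frames [6, 4, 3]
4: hit
5: miss, evict 6, frames [4, 3, 5]
3: hit
4: hit
7: miss, evict 5, frames [4, 3, 7]
6: miss, evict 7, frames [4, 3, 6]
Hits: 3 of 10 references → 3/10 = 0.3000.

0.30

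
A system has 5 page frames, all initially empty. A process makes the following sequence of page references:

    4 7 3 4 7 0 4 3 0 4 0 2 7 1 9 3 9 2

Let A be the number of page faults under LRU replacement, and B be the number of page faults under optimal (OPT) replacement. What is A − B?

Under LRU: F F F . . F . . . . . F . F F F . . → 8 faults.
Under OPT: F F F . . F . . . . . F . F F . . . → 7 faults.
A − B = 8 − 7 = 1.

1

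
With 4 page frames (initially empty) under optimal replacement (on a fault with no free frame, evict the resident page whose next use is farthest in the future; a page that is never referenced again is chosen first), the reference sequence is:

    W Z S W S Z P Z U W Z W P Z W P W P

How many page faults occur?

5

W: miss, frames [W]
Z: miss, frames [W, Z]
S: miss, frames [W, Z, S]
W: hit
S: hit
Z: hit
P: miss, frames [W, Z, S, P]
Z: hit
U: miss, evict S, frames [W, Z, P, U]
W: hit
Z: hit
W: hit
P: hit
Z: hit
W: hit
P: hit
W: hit
P: hit
Page faults: 5.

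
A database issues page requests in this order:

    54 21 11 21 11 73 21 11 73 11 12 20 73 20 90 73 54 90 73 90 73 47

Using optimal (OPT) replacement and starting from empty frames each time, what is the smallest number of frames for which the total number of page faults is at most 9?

f=1: 22 faults
f=2: 11 faults
f=3: 9 faults
f=4: 8 faults
f=5: 8 faults
f=6: 8 faults
f=7: 8 faults
f=8: 8 faults
Smallest f with faults ≤ 9 is 3.

3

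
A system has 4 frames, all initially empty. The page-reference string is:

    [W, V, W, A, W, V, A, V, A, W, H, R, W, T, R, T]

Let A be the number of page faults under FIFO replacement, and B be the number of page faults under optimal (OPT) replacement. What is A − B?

1

Under FIFO: F F . F . . . . . . F F F F . . → 7 faults.
Under OPT: F F . F . . . . . . F F . F . . → 6 faults.
A − B = 7 − 6 = 1.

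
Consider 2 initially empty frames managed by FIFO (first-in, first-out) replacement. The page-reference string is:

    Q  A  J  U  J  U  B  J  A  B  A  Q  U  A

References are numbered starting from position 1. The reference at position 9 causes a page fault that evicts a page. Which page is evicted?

B

pos 1: Q: fault, frames [Q]
pos 2: A: fault, frames [Q, A]
pos 3: J: fault, evict Q, frames [A, J]
pos 4: U: fault, evict A, frames [J, U]
pos 5: J: hit
pos 6: U: hit
pos 7: B: fault, evict J, frames [U, B]
pos 8: J: fault, evict U, frames [B, J]
pos 9: A: fault, evict B, frames [J, A]
At position 9, page B is evicted.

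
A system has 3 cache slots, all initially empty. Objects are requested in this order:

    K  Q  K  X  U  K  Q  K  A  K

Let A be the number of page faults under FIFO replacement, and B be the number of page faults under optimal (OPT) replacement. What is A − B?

2

Under FIFO: F F . F F F F . F . → 7 faults.
Under OPT: F F . F F . . . F . → 5 faults.
A − B = 7 − 5 = 2.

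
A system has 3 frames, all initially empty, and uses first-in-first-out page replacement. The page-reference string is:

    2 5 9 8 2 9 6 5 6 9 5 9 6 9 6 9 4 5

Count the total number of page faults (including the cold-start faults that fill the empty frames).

2: fault, frames {2}
5: fault, frames {2,5}
9: fault, frames {2,5,9}
8: fault, evict 2, frames {5,9,8}
2: fault, evict 5, frames {9,8,2}
9: hit
6: fault, evict 9, frames {8,2,6}
5: fault, evict 8, frames {2,6,5}
6: hit
9: fault, evict 2, frames {6,5,9}
5: hit
9: hit
6: hit
9: hit
6: hit
9: hit
4: fault, evict 6, frames {5,9,4}
5: hit
Page faults: 9.

9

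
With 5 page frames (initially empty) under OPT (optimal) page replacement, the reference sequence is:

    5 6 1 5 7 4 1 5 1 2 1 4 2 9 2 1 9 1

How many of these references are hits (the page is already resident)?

5: miss, frames (5)
6: miss, frames (5 6)
1: miss, frames (5 6 1)
5: hit
7: miss, frames (5 6 1 7)
4: miss, frames (5 6 1 7 4)
1: hit
5: hit
1: hit
2: miss, evict 7, frames (5 6 1 4 2)
1: hit
4: hit
2: hit
9: miss, evict 4, frames (5 6 1 2 9)
2: hit
1: hit
9: hit
1: hit
Hits: 11.

11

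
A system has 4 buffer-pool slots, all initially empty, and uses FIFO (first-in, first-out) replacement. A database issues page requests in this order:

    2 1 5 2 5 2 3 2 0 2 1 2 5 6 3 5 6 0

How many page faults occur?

11

2 → miss, frames [2]
1 → miss, frames [2, 1]
5 → miss, frames [2, 1, 5]
2 → hit
5 → hit
2 → hit
3 → miss, frames [2, 1, 5, 3]
2 → hit
0 → miss, evict 2, frames [1, 5, 3, 0]
2 → miss, evict 1, frames [5, 3, 0, 2]
1 → miss, evict 5, frames [3, 0, 2, 1]
2 → hit
5 → miss, evict 3, frames [0, 2, 1, 5]
6 → miss, evict 0, frames [2, 1, 5, 6]
3 → miss, evict 2, frames [1, 5, 6, 3]
5 → hit
6 → hit
0 → miss, evict 1, frames [5, 6, 3, 0]
Page faults: 11.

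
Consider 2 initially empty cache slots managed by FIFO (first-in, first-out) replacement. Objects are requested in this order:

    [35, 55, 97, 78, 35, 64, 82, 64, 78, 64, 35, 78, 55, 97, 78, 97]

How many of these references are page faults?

14

35: fault, frames (35)
55: fault, frames (35 55)
97: fault, evict 35, frames (55 97)
78: fault, evict 55, frames (97 78)
35: fault, evict 97, frames (78 35)
64: fault, evict 78, frames (35 64)
82: fault, evict 35, frames (64 82)
64: hit
78: fault, evict 64, frames (82 78)
64: fault, evict 82, frames (78 64)
35: fault, evict 78, frames (64 35)
78: fault, evict 64, frames (35 78)
55: fault, evict 35, frames (78 55)
97: fault, evict 78, frames (55 97)
78: fault, evict 55, frames (97 78)
97: hit
Page faults: 14.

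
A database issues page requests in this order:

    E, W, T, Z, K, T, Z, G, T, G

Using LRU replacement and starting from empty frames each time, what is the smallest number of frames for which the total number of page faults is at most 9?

2

f=1: 10 faults
f=2: 9 faults
f=3: 6 faults
f=4: 6 faults
f=5: 6 faults
f=6: 6 faults
Smallest f with faults ≤ 9 is 2.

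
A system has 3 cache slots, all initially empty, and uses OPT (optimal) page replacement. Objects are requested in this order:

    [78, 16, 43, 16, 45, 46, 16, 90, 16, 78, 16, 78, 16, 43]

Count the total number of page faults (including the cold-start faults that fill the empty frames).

78: fault, frames {78}
16: fault, frames {78,16}
43: fault, frames {78,16,43}
16: hit
45: fault, evict 43, frames {78,16,45}
46: fault, evict 45, frames {78,16,46}
16: hit
90: fault, evict 46, frames {78,16,90}
16: hit
78: hit
16: hit
78: hit
16: hit
43: fault, evict 90, frames {78,16,43}
Page faults: 7.

7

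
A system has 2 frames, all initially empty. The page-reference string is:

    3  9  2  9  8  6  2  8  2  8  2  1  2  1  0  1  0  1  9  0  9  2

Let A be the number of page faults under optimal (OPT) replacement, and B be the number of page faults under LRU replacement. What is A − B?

Under OPT: F F F . F F . F . . . F . . F . . . F . . F → 10 faults.
Under LRU: F F F . F F F F . . . F . . F . . . F F . F → 12 faults.
A − B = 10 − 12 = -2.

-2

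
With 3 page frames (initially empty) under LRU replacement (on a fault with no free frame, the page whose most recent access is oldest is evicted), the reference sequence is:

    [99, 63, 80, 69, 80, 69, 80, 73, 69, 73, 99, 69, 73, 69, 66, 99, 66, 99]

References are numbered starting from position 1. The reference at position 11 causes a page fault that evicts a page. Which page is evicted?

80

pos 1: 99 -> fault, frames [99]
pos 2: 63 -> fault, frames [99, 63]
pos 3: 80 -> fault, frames [99, 63, 80]
pos 4: 69 -> fault, evict 99, frames [63, 80, 69]
pos 5: 80 -> hit
pos 6: 69 -> hit
pos 7: 80 -> hit
pos 8: 73 -> fault, evict 63, frames [69, 80, 73]
pos 9: 69 -> hit
pos 10: 73 -> hit
pos 11: 99 -> fault, evict 80, frames [69, 73, 99]
At position 11, page 80 is evicted.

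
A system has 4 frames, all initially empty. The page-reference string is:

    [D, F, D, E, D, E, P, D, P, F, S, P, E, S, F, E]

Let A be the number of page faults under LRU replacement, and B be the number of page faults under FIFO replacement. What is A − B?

Under LRU: F F . F . . F . . . F . F . . . → 6 faults.
Under FIFO: F F . F . . F . . . F . . . . . → 5 faults.
A − B = 6 − 5 = 1.

1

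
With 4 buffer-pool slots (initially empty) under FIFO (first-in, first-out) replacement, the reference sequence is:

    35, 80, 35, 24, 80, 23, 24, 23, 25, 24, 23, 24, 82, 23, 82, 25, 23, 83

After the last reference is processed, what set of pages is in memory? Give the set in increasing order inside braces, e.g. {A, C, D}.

35 → fault, frames {35}
80 → fault, frames {35,80}
35 → hit
24 → fault, frames {35,80,24}
80 → hit
23 → fault, frames {35,80,24,23}
24 → hit
23 → hit
25 → fault, evict 35, frames {80,24,23,25}
24 → hit
23 → hit
24 → hit
82 → fault, evict 80, frames {24,23,25,82}
23 → hit
82 → hit
25 → hit
23 → hit
83 → fault, evict 24, frames {23,25,82,83}

{23, 25, 82, 83}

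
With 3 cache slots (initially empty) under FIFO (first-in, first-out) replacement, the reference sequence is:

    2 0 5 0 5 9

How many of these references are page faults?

2 → fault, frames {2}
0 → fault, frames {2,0}
5 → fault, frames {2,0,5}
0 → hit
5 → hit
9 → fault, evict 2, frames {0,5,9}
Page faults: 4.

4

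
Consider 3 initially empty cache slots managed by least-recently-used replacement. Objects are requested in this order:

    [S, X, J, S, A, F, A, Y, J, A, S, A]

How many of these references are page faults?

8

S: fault, frames {S}
X: fault, frames {S,X}
J: fault, frames {S,X,J}
S: hit
A: fault, evict X, frames {J,S,A}
F: fault, evict J, frames {S,A,F}
A: hit
Y: fault, evict S, frames {F,A,Y}
J: fault, evict F, frames {A,Y,J}
A: hit
S: fault, evict Y, frames {J,A,S}
A: hit
Page faults: 8.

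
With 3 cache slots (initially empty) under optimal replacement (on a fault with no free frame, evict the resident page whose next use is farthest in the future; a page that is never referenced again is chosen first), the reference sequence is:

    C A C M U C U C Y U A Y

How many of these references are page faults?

5

C → fault, frames {C}
A → fault, frames {C,A}
C → hit
M → fault, frames {C,A,M}
U → fault, evict M, frames {C,A,U}
C → hit
U → hit
C → hit
Y → fault, evict C, frames {A,U,Y}
U → hit
A → hit
Y → hit
Page faults: 5.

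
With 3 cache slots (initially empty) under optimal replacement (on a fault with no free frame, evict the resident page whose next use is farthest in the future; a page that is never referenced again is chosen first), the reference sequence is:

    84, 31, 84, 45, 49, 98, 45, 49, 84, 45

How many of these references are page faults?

6

84 -> fault, frames (84)
31 -> fault, frames (84 31)
84 -> hit
45 -> fault, frames (84 31 45)
49 -> fault, evict 31, frames (84 45 49)
98 -> fault, evict 84, frames (45 49 98)
45 -> hit
49 -> hit
84 -> fault, evict 98, frames (45 49 84)
45 -> hit
Page faults: 6.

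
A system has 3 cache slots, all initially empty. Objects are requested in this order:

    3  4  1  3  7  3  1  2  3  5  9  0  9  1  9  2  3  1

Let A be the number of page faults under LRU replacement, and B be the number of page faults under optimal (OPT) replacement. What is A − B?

2

Under LRU: F F F . F . . F . F F F . F . F F F → 12 faults.
Under OPT: F F F . F . . F . F F F . . . F F . → 10 faults.
A − B = 12 − 10 = 2.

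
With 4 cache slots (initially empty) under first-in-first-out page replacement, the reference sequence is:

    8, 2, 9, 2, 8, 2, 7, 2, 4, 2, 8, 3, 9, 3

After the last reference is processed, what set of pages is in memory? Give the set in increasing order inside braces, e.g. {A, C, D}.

{3, 4, 8, 9}

8 -> miss, frames {8}
2 -> miss, frames {8,2}
9 -> miss, frames {8,2,9}
2 -> hit
8 -> hit
2 -> hit
7 -> miss, frames {8,2,9,7}
2 -> hit
4 -> miss, evict 8, frames {2,9,7,4}
2 -> hit
8 -> miss, evict 2, frames {9,7,4,8}
3 -> miss, evict 9, frames {7,4,8,3}
9 -> miss, evict 7, frames {4,8,3,9}
3 -> hit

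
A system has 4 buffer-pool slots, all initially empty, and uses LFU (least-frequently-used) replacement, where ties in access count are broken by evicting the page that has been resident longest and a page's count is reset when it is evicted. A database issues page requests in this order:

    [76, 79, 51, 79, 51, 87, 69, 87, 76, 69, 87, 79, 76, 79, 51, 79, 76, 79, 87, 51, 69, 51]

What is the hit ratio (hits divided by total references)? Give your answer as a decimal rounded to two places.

0.59

76 → miss, frames {76}
79 → miss, frames {76,79}
51 → miss, frames {76,79,51}
79 → hit
51 → hit
87 → miss, frames {76,79,51,87}
69 → miss, evict 76, frames {79,51,87,69}
87 → hit
76 → miss, evict 69, frames {79,51,87,76}
69 → miss, evict 76, frames {79,51,87,69}
87 → hit
79 → hit
76 → miss, evict 69, frames {79,51,87,76}
79 → hit
51 → hit
79 → hit
76 → hit
79 → hit
87 → hit
51 → hit
69 → miss, evict 76, frames {79,51,87,69}
51 → hit
Hits: 13 of 22 references → 13/22 = 0.5909.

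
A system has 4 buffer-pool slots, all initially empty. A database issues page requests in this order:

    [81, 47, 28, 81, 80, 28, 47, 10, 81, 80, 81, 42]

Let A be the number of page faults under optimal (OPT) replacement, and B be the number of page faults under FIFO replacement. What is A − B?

-1

Under OPT: F F F . F . . F . . . F → 6 faults.
Under FIFO: F F F . F . . F F . . F → 7 faults.
A − B = 6 − 7 = -1.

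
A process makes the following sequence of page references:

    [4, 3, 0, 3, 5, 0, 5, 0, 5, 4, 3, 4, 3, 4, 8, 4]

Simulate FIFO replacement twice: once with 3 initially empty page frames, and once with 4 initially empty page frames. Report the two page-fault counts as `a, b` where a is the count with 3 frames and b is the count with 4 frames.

7, 6

3 frames: F F F . F . . . . F F . . . F . → 7 faults.
4 frames: F F F . F . . . . . . . . . F F → 6 faults.
6 < 7: adding a frame reduced faults, as is typical.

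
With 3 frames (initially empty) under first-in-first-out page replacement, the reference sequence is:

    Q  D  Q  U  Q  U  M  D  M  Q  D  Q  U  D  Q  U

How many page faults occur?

7

Q -> fault, frames [Q]
D -> fault, frames [Q, D]
Q -> hit
U -> fault, frames [Q, D, U]
Q -> hit
U -> hit
M -> fault, evict Q, frames [D, U, M]
D -> hit
M -> hit
Q -> fault, evict D, frames [U, M, Q]
D -> fault, evict U, frames [M, Q, D]
Q -> hit
U -> fault, evict M, frames [Q, D, U]
D -> hit
Q -> hit
U -> hit
Page faults: 7.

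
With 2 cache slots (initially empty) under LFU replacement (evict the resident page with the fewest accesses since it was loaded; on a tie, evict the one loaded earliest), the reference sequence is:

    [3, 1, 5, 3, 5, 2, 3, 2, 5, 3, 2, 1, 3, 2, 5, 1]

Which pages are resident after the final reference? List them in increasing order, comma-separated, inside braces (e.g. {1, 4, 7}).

3 → fault, frames (3)
1 → fault, frames (3 1)
5 → fault, evict 3, frames (1 5)
3 → fault, evict 1, frames (5 3)
5 → hit
2 → fault, evict 3, frames (5 2)
3 → fault, evict 2, frames (5 3)
2 → fault, evict 3, frames (5 2)
5 → hit
3 → fault, evict 2, frames (5 3)
2 → fault, evict 3, frames (5 2)
1 → fault, evict 2, frames (5 1)
3 → fault, evict 1, frames (5 3)
2 → fault, evict 3, frames (5 2)
5 → hit
1 → fault, evict 2, frames (5 1)

{1, 5}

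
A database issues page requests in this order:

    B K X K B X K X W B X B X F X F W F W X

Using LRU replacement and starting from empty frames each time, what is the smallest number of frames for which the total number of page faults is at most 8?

f=1: 20 faults
f=2: 12 faults
f=3: 7 faults
f=4: 5 faults
f=5: 5 faults
Smallest f with faults ≤ 8 is 3.

3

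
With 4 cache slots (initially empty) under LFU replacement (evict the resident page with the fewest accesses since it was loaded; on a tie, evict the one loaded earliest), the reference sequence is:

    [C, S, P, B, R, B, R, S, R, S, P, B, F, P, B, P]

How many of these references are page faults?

7

C -> miss, frames (C)
S -> miss, frames (C S)
P -> miss, frames (C S P)
B -> miss, frames (C S P B)
R -> miss, evict C, frames (S P B R)
B -> hit
R -> hit
S -> hit
R -> hit
S -> hit
P -> hit
B -> hit
F -> miss, evict P, frames (S B R F)
P -> miss, evict F, frames (S B R P)
B -> hit
P -> hit
Page faults: 7.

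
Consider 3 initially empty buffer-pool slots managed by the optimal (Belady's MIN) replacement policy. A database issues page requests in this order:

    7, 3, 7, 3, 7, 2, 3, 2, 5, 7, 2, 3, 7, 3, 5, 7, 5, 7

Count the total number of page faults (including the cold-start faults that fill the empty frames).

7: miss, frames {7}
3: miss, frames {7,3}
7: hit
3: hit
7: hit
2: miss, frames {7,3,2}
3: hit
2: hit
5: miss, evict 3, frames {7,2,5}
7: hit
2: hit
3: miss, evict 2, frames {7,5,3}
7: hit
3: hit
5: hit
7: hit
5: hit
7: hit
Page faults: 5.

5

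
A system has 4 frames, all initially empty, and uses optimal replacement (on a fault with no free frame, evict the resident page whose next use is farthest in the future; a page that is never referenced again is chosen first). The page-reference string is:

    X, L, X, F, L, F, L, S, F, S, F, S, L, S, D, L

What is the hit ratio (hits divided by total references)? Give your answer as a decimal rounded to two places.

X → miss, frames (X)
L → miss, frames (X L)
X → hit
F → miss, frames (X L F)
L → hit
F → hit
L → hit
S → miss, frames (X L F S)
F → hit
S → hit
F → hit
S → hit
L → hit
S → hit
D → miss, evict S, frames (X L F D)
L → hit
Hits: 11 of 16 references → 11/16 = 0.6875.

0.69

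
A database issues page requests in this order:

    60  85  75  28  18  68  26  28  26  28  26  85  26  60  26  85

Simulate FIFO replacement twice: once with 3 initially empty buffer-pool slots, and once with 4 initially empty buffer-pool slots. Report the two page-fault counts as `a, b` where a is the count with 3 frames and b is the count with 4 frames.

3 frames: F F F F F F F F . . . F . F F . → 11 faults.
4 frames: F F F F F F F . . . . F . F . . → 9 faults.
9 < 11: adding a frame reduced faults, as is typical.

11, 9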